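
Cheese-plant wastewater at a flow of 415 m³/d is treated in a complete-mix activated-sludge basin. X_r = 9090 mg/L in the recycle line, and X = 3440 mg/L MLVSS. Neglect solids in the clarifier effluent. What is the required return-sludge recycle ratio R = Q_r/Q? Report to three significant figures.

Mass balance around the secondary clarifier (neglecting effluent solids): R = X / (X_r − X) = 3440 / (9090 − 3440) = 0.6088.

R ≈ 0.609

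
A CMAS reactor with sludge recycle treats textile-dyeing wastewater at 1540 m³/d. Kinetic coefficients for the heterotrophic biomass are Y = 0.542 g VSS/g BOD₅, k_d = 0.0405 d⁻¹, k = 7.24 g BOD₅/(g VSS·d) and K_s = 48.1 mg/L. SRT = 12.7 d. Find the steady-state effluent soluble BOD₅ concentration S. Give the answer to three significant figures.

Effluent substrate depends only on kinetics and SRT: S = K_s(1 + k_d θ_c) / [θ_c(Yk − k_d) − 1] = 48.1 × (1 + 0.0405 × 12.7) / [12.7 × (0.542 × 7.24 − 0.0405) − 1] = 72.84 / 48.32 = 1.507 mg/L.

S ≈ 1.51 mg/L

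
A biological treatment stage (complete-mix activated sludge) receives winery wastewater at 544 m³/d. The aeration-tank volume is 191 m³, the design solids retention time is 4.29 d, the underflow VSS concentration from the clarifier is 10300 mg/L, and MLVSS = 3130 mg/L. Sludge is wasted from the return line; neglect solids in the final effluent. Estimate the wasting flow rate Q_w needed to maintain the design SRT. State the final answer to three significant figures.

θ_c = V·X/(Q_w·X_r) when wasting from the recycle, so Q_w = V·X/(θ_c·X_r) = 191.0 × 3130 / (4.29 × 10300) = 13.53 m³/d.

Q_w ≈ 13.5 m³/d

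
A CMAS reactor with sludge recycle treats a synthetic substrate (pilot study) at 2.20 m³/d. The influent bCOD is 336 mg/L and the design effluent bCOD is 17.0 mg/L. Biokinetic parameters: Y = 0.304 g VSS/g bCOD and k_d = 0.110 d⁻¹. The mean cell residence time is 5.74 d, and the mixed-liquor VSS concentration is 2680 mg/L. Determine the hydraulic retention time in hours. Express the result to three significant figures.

τ ≈ 3.06 h

From the SRT design equation V = Y Q (S₀−S) θ_c / [X (1 + k_d θ_c)] = 0.304 × 2.20 × (336 − 17.0) × 5.74 / [2680 × (1 + 0.110 × 5.74)] = 1.22×10^3 / 4372 = 0.2801 m³.
τ = V/Q = 0.2801/2.20 = 0.1273 d, or 3.056 h.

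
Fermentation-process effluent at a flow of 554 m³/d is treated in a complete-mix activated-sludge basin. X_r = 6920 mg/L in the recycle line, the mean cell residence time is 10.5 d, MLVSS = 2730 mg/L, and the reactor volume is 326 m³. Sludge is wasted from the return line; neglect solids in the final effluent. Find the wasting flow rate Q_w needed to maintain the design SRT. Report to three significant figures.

θ_c = V·X/(Q_w·X_r) when wasting from the recycle, so Q_w = V·X/(θ_c·X_r) = 326.0 × 2730 / (10.5 × 6920) = 12.25 m³/d.

Q_w ≈ 12.2 m³/d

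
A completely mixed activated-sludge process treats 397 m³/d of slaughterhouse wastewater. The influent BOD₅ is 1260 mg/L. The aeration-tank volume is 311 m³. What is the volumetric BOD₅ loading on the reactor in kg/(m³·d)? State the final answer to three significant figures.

L_v = Q S₀ / V = 397 × 1260 × 10⁻³ / 311.0 = 1.608 kg/(m³·d).

L_v ≈ 1.61 kg BOD₅/(m³·d)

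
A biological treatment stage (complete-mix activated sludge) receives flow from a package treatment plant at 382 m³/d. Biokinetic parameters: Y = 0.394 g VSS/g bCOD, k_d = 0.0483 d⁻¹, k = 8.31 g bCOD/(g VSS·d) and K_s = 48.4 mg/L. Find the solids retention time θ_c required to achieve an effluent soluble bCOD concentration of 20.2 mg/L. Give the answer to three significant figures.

θ_c ≈ 1.09 d

At the target effluent, Y k S/(K_s+S) = 0.394×8.31×20.2/68.60 = 0.9641 d⁻¹.
θ_c = 1/(μ − k_d) = 1/(0.9641 − 0.0483) = 1/0.9158 = 1.092 d.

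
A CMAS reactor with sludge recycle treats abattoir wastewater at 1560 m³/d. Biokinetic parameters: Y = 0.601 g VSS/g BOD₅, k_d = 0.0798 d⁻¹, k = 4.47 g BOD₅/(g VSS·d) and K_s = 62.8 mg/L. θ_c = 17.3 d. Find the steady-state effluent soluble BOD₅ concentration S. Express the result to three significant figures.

From the Monod/SRT balance for a CMAS, S = K_s·(1+k_d θ_c)/[θ_c·(Y k − k_d) − 1] = 62.8 × (1 + 0.0798 × 17.3) / [17.3 × (0.601 × 4.47 − 0.0798) − 1] = 149.5 / 44.10 = 3.390 mg/L.

S ≈ 3.39 mg/L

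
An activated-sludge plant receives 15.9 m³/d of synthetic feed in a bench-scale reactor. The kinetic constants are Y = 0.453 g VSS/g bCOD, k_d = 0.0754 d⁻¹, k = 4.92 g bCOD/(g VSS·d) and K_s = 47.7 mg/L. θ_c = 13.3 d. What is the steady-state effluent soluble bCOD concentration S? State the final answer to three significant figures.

S ≈ 3.46 mg/L

Effluent substrate depends only on kinetics and SRT: S = K_s(1 + k_d θ_c) / [θ_c(Yk − k_d) − 1] = 47.7 × (1 + 0.0754 × 13.3) / [13.3 × (0.453 × 4.92 − 0.0754) − 1] = 95.53 / 27.64 = 3.456 mg/L.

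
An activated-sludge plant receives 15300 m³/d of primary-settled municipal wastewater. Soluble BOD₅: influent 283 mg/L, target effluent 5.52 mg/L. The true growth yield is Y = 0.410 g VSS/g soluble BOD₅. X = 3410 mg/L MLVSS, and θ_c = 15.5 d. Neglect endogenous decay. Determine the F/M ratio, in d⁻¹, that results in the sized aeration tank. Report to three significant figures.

F/M ≈ 0.160 d⁻¹

V·X = Y·Q·ΔS·θ_c gives V = 0.410 × 15300 × (283 − 5.52) × 15.5 / 3410 = 7912 m³.
F/M = applied load / biomass = Q·S₀/(V·X) = 15300 × 283 / (7912 × 3410) = 0.1605 d⁻¹.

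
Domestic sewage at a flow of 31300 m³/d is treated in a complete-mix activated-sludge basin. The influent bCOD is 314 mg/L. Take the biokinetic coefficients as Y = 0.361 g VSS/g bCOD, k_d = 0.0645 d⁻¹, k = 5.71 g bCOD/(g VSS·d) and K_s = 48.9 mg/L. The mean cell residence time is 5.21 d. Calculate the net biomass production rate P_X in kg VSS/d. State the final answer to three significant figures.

P_X ≈ 2600 kg VSS/d

From the Monod/SRT balance for a CMAS, S = K_s·(1+k_d θ_c)/[θ_c·(Y k − k_d) − 1] = 48.9 × (1 + 0.0645 × 5.21) / [5.21 × (0.361 × 5.71 − 0.0645) − 1] = 65.33 / 9.403 = 6.948 mg/L.
Correct the yield for decay: Y_obs = Y/(1 + k_d θ_c) = 0.361 / (1 + 0.0645 × 5.21) = 0.361 / 1.336 = 0.2702.
Mass of bCOD removed per day: Q(S₀ − S) = 31300 × 307.1 g/m³ = 9611 kg/d.
Net biomass production P_X = Y_obs × Q·(S₀ − S) = 0.2702 × 9611 = 2597 kg VSS/d.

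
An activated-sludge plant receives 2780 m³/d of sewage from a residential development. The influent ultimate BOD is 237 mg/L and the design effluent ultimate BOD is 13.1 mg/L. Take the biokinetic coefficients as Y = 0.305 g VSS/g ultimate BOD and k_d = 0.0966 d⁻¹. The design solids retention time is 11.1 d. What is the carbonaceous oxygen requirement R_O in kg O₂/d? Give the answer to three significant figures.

Correct the yield for decay: Y_obs = Y/(1 + k_d θ_c) = 0.305 / (1 + 0.0966 × 11.1) = 0.305 / 2.072 = 0.1472.
Mass of ultimate BOD removed per day: Q(S₀ − S) = 2780 × 223.9 g/m³ = 622.4 kg/d.
P_X = Y_obs·Q·(S₀ − S) = 0.1472 × 622.4 = 91.61 kg VSS/d.
R_O = Q·ΔS − 1.42 P_X = 622.4 − 130.1 = 492.4 kg O₂/d.

R_O ≈ 492 kg O₂/d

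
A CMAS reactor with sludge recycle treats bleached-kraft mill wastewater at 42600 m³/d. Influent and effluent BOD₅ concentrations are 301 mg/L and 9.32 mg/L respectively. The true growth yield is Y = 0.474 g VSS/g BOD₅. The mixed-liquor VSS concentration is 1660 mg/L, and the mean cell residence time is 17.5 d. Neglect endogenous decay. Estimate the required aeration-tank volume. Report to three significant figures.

Biomass mass balance (decay neglected): V·X = Y·Q·(S₀ − S)·θ_c, so V = 0.474 × 42600 × (301 − 9.32) × 17.5 / 1660 = 62090 m³.

V ≈ 62100 m³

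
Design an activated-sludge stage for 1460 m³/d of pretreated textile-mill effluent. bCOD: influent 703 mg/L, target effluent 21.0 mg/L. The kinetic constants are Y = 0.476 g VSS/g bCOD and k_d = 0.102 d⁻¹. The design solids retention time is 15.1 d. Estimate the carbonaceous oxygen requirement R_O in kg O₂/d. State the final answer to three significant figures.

R_O ≈ 731 kg O₂/d

Y_obs = Y / (1 + k_d θ_c) = 0.476 / (1 + 0.102 × 15.1) = 0.476 / 2.540 = 0.1874.
Substrate removed = Q·(S₀ − S) = 1460 m³/d × (703 − 21.0) g/m³ = 9.96×10^5 g/d = 995.7 kg/d.
P_X = Y_obs·Q·(S₀ − S) = 0.1874 × 995.7 = 186.6 kg VSS/d.
Carbonaceous O₂ demand = substrate oxidised − cell-mass equivalent = 995.7 − 1.42 × 186.6 = 730.8 kg O₂/d.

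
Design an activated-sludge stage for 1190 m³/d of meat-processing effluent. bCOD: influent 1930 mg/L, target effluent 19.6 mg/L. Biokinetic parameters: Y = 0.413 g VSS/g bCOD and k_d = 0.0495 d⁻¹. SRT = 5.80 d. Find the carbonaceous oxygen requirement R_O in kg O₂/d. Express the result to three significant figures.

The observed yield is Y_obs = Y/(1 + k_d·θ_c) = 0.413 / (1 + 0.0495 × 5.80) = 0.413 / 1.287 = 0.3209 g VSS per g bCOD removed.
Mass of bCOD removed per day: Q(S₀ − S) = 1190 × 1910 g/m³ = 2273 kg/d.
P_X = Y_obs·Q·(S₀ − S) = 0.3209 × 2273 = 729.5 kg VSS/d.
R_O = Q·ΔS − 1.42 P_X = 2273 − 1036 = 1238 kg O₂/d.

R_O ≈ 1240 kg O₂/d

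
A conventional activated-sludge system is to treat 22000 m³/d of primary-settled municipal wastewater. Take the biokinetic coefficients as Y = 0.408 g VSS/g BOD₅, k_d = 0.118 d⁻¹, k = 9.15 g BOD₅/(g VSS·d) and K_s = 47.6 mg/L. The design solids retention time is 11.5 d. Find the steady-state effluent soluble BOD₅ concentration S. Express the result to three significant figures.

For a completely mixed reactor with recycle the Lawrence–McCarty relation gives S = K_s·(1 + k_d·θ_c) / [θ_c·(Y·k − k_d) − 1] = 47.6 × (1 + 0.118 × 11.5) / [11.5 × (0.408 × 9.15 − 0.118) − 1] = 112.2 / 40.57 = 2.765 mg/L.

S ≈ 2.77 mg/L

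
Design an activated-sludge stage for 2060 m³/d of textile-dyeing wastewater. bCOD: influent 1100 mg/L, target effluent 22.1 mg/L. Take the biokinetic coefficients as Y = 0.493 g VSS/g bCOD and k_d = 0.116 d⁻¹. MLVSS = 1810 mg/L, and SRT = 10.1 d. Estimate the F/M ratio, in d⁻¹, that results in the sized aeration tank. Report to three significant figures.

Rearranging the biomass balance for a CMAS with decay, V = Y·Q·ΔS·θ_c / [X·(1+k_d θ_c)] = 0.493 × 2060 × (1100 − 22.1) × 10.1 / [1810 × (1 + 0.116 × 10.1)] = 1.11×10^7 / 3931 = 2813 m³.
Food-to-microorganism ratio F/M = Q S₀ / (V X) = 2060 × 1100 / (2813 × 1810) = 0.4451 d⁻¹.

F/M ≈ 0.445 d⁻¹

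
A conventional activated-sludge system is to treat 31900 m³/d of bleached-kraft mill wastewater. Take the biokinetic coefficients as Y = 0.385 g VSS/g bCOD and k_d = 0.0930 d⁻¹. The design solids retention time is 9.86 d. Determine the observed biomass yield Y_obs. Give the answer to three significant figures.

Correct the yield for decay: Y_obs = Y/(1 + k_d θ_c) = 0.385 / (1 + 0.0930 × 9.86) = 0.385 / 1.917 = 0.2008.

Y_obs ≈ 0.201 g VSS/g bCOD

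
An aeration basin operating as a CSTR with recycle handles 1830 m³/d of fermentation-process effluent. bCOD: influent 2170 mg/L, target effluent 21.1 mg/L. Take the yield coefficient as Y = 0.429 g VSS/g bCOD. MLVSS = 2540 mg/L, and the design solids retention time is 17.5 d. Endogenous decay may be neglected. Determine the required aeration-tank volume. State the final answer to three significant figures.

V ≈ 11600 m³

V·X = Y·Q·ΔS·θ_c gives V = 0.429 × 1830 × (2170 − 21.1) × 17.5 / 2540 = 11623 m³.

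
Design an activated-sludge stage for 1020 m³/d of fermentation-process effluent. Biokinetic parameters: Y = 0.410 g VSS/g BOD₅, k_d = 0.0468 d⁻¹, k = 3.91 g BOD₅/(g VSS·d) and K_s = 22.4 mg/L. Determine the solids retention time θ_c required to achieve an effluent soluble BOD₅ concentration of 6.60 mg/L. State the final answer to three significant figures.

θ_c ≈ 3.14 d

At the target effluent, Y k S/(K_s+S) = 0.410×3.91×6.60/29.00 = 0.3648 d⁻¹.
1/θ_c = 0.3648 − 0.0468 = 0.3180 d⁻¹, so θ_c = 3.144 d.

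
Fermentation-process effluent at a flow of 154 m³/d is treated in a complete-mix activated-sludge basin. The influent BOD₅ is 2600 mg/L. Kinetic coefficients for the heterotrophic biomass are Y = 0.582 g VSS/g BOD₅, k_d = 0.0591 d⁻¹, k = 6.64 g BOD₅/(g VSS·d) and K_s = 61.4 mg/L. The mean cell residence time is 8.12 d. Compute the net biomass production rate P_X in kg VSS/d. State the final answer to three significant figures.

For a completely mixed reactor with recycle the Lawrence–McCarty relation gives S = K_s·(1 + k_d·θ_c) / [θ_c·(Y·k − k_d) − 1] = 61.4 × (1 + 0.0591 × 8.12) / [8.12 × (0.582 × 6.64 − 0.0591) − 1] = 90.87 / 29.90 = 3.039 mg/L.
The observed yield is Y_obs = Y/(1 + k_d·θ_c) = 0.582 / (1 + 0.0591 × 8.12) = 0.582 / 1.480 = 0.3933 g VSS per g BOD₅ removed.
Substrate removed = Q·(S₀ − S) = 154 m³/d × (2600 − 3.04) g/m³ = 4×10^5 g/d = 399.9 kg/d.
So the net sludge growth is P_X = 0.3933 × 399.9 = 157.3 kg VSS/d.

P_X ≈ 157 kg VSS/d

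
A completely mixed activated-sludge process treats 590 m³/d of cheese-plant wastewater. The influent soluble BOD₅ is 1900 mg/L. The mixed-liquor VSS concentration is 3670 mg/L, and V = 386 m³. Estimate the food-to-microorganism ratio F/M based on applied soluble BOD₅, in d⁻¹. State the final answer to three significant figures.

F/M = applied load / biomass = Q·S₀/(V·X) = 590 × 1900 / (386.0 × 3670) = 0.7913 d⁻¹.

F/M ≈ 0.791 d⁻¹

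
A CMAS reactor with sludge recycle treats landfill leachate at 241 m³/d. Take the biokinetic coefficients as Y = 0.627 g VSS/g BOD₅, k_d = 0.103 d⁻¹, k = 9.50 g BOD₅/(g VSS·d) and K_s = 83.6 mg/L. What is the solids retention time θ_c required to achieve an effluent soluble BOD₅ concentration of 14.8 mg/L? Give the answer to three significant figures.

At the target effluent, Y k S/(K_s+S) = 0.627×9.50×14.8/98.40 = 0.8959 d⁻¹.
1/θ_c = 0.8959 − 0.103 = 0.7929 d⁻¹, so θ_c = 1.261 d.

θ_c ≈ 1.26 d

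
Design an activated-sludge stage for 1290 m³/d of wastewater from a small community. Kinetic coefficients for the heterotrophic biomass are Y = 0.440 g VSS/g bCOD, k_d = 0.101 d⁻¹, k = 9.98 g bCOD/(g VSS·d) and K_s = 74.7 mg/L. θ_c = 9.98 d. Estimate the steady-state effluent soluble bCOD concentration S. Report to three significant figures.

Effluent substrate depends only on kinetics and SRT: S = K_s(1 + k_d θ_c) / [θ_c(Yk − k_d) − 1] = 74.7 × (1 + 0.101 × 9.98) / [9.98 × (0.440 × 9.98 − 0.101) − 1] = 150.0 / 41.82 = 3.587 mg/L.

S ≈ 3.59 mg/L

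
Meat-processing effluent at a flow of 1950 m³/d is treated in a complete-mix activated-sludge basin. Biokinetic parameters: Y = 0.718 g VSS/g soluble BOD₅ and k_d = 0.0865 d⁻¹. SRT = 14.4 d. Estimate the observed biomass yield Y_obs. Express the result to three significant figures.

Y_obs = Y / (1 + k_d θ_c) = 0.718 / (1 + 0.0865 × 14.4) = 0.718 / 2.246 = 0.3197.

Y_obs ≈ 0.320 g VSS/g soluble BOD₅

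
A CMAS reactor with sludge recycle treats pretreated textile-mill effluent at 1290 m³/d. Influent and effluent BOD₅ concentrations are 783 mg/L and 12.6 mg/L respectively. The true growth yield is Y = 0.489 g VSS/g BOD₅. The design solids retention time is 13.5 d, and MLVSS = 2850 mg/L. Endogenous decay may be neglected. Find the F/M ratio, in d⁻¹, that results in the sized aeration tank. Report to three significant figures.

With k_d = 0 the design equation reduces to V = Y Q (S₀−S) θ_c / X = 0.489 × 1290 × (783 − 12.6) × 13.5 / 2850 = 2302 m³.
F/M = Q·S₀ / (V·X) = 1290 × 783 / (2302 × 2850) = 0.1540 g BOD₅·(g VSS·d)⁻¹.

F/M ≈ 0.154 d⁻¹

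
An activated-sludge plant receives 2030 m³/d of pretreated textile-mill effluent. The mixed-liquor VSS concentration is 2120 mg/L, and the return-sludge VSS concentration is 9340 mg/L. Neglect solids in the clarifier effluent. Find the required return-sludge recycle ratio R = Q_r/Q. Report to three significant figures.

R = Q_r/Q = X/(X_r − X) = 2120 / (9340 − 2120) = 0.2936.

R ≈ 0.294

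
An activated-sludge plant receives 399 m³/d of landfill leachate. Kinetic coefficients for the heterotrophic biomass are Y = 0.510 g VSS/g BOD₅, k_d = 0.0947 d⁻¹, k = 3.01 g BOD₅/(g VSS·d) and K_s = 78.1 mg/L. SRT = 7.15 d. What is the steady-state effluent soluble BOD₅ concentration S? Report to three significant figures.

S ≈ 14.1 mg/L

Effluent substrate depends only on kinetics and SRT: S = K_s(1 + k_d θ_c) / [θ_c(Yk − k_d) − 1] = 78.1 × (1 + 0.0947 × 7.15) / [7.15 × (0.510 × 3.01 − 0.0947) − 1] = 131.0 / 9.299 = 14.09 mg/L.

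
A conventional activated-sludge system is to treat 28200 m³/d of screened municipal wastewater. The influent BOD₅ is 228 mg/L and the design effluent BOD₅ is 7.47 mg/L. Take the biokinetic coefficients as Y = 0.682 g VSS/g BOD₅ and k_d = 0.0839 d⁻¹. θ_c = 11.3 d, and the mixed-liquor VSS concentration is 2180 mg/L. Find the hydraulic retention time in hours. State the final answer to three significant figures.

From the SRT design equation V = Y Q (S₀−S) θ_c / [X (1 + k_d θ_c)] = 0.682 × 28200 × (228 − 7.47) × 11.3 / [2180 × (1 + 0.0839 × 11.3)] = 4.79×10^7 / 4247 = 11285 m³.
HRT = V/Q = 11285 m³ / 28200 m³·d⁻¹ = 0.4002 d × 24 = 9.605 h.

τ ≈ 9.60 h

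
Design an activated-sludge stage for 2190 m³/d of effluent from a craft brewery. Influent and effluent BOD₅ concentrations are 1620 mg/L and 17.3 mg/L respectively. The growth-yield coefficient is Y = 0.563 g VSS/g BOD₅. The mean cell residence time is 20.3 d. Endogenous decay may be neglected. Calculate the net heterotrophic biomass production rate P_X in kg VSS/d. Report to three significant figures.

With endogenous decay neglected, the observed yield equals the true yield: Y_obs = Y = 0.563 g VSS/g BOD₅.
Q·(S₀ − S) = 2190 × (1620 − 17.3) × 10⁻³ = 3510 kg/d removed.
So the net sludge growth is P_X = 0.5630 × 3510 = 1976 kg VSS/d.

P_X ≈ 1980 kg VSS/d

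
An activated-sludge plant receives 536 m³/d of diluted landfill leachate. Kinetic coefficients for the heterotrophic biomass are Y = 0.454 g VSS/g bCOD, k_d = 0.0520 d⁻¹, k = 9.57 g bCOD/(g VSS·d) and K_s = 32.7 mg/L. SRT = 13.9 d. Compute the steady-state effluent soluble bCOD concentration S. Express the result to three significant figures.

S ≈ 0.960 mg/L

From the Monod/SRT balance for a CMAS, S = K_s·(1+k_d θ_c)/[θ_c·(Y k − k_d) − 1] = 32.7 × (1 + 0.0520 × 13.9) / [13.9 × (0.454 × 9.57 − 0.0520) − 1] = 56.34 / 58.67 = 0.9602 mg/L.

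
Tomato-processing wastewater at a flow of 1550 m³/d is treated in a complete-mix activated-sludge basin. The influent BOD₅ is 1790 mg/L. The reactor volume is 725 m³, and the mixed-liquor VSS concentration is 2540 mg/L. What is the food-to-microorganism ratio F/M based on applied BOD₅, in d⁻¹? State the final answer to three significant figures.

F/M ≈ 1.51 d⁻¹

F/M = applied load / biomass = Q·S₀/(V·X) = 1550 × 1790 / (725.0 × 2540) = 1.507 d⁻¹.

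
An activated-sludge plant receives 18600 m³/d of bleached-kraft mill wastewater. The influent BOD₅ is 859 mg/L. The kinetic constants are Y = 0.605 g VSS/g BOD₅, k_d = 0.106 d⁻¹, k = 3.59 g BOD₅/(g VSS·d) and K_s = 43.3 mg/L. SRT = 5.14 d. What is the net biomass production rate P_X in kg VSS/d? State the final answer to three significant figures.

For a completely mixed reactor with recycle the Lawrence–McCarty relation gives S = K_s·(1 + k_d·θ_c) / [θ_c·(Y·k − k_d) − 1] = 43.3 × (1 + 0.106 × 5.14) / [5.14 × (0.605 × 3.59 − 0.106) − 1] = 66.89 / 9.619 = 6.954 mg/L.
Correct the yield for decay: Y_obs = Y/(1 + k_d θ_c) = 0.605 / (1 + 0.106 × 5.14) = 0.605 / 1.545 = 0.3916.
Substrate removed = Q·(S₀ − S) = 18600 m³/d × (859 − 6.95) g/m³ = 1.58×10^7 g/d = 15848 kg/d.
Biomass produced: P_X = Y_obs·Q·ΔS = 0.3916 × 15848 ≈ 6207 kg VSS/d.

P_X ≈ 6210 kg VSS/d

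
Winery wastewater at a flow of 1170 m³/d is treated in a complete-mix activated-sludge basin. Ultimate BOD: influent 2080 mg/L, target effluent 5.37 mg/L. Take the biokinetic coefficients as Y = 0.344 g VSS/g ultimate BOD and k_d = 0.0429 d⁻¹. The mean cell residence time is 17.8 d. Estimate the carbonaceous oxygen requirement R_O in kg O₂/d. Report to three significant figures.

Observed yield with endogenous decay: Y_obs = Y / (1 + k_d·θ_c) = 0.344 / (1 + 0.0429 × 17.8) = 0.344 / 1.764 = 0.1951 g VSS/g ultimate BOD.
ΔS = 2080 − 5.37 = 2075 mg/L, so the substrate removal rate is 1170 × 2075/1000 = 2427 kg ultimate BOD/d.
Net sludge production P_X = 0.1951 × 2427 = 473.5 kg VSS/d.
R_O = Q·ΔS − 1.42 P_X = 2427 − 672.3 = 1755 kg O₂/d.

R_O ≈ 1760 kg O₂/d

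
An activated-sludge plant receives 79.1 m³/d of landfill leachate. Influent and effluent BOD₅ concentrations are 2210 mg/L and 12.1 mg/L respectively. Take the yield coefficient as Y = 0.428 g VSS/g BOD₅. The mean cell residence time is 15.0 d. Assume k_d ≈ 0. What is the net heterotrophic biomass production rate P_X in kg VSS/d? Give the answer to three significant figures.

With endogenous decay neglected, the observed yield equals the true yield: Y_obs = Y = 0.428 g VSS/g BOD₅.
Mass of BOD₅ removed per day: Q(S₀ − S) = 79.1 × 2198 g/m³ = 173.9 kg/d.
P_X = Y_obs · Q(S₀ − S) = 0.4280 × 173.9 = 74.41 kg VSS/d.

P_X ≈ 74.4 kg VSS/d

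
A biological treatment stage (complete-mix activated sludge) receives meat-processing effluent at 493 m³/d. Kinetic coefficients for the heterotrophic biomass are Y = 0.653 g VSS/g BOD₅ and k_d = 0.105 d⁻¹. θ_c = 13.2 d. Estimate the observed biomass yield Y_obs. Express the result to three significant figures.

Correct the yield for decay: Y_obs = Y/(1 + k_d θ_c) = 0.653 / (1 + 0.105 × 13.2) = 0.653 / 2.386 = 0.2737.

Y_obs ≈ 0.274 g VSS/g BOD₅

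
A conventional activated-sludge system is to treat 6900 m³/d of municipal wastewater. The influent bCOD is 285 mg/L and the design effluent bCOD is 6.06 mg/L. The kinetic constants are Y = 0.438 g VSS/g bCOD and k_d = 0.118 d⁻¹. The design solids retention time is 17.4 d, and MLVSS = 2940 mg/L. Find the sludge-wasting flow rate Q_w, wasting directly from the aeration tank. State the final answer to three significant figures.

Q_w ≈ 93.9 m³/d

From the SRT design equation V = Y Q (S₀−S) θ_c / [X (1 + k_d θ_c)] = 0.438 × 6900 × (285 − 6.06) × 17.4 / [2940 × (1 + 0.118 × 17.4)] = 1.47×10^7 / 8976 = 1634 m³.
For wasting at MLVSS concentration, Q_w = V/θ_c = 1634/17.4 = 93.91 m³/d.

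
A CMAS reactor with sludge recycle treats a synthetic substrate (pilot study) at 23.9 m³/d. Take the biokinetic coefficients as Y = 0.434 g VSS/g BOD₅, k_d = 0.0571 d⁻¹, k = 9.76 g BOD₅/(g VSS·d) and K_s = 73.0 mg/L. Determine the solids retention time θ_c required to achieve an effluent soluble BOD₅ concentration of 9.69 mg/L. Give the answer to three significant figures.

θ_c ≈ 2.28 d

Specific growth rate at S = 9.69 mg/L: μ = YkS/(K_s+S) = 0.434·9.76·9.69/(73.0+9.69) = 0.4964 d⁻¹.
1/θ_c = 0.4964 − 0.0571 = 0.4393 d⁻¹, so θ_c = 2.276 d.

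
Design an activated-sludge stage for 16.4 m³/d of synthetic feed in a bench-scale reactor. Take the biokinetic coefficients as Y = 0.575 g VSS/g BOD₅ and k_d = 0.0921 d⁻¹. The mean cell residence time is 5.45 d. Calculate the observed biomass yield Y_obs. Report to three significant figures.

Y_obs ≈ 0.383 g VSS/g BOD₅

Correct the yield for decay: Y_obs = Y/(1 + k_d θ_c) = 0.575 / (1 + 0.0921 × 5.45) = 0.575 / 1.502 = 0.3828.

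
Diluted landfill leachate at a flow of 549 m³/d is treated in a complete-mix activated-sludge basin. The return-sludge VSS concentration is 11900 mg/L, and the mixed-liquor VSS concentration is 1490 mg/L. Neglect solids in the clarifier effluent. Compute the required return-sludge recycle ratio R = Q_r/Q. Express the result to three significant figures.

R = Q_r/Q = X/(X_r − X) = 1490 / (11900 − 1490) = 0.1431.

R ≈ 0.143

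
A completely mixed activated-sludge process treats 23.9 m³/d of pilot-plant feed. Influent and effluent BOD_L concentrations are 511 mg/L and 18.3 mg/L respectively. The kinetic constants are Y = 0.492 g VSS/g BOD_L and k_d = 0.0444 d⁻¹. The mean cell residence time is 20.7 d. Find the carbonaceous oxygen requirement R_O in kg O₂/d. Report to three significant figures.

Correct the yield for decay: Y_obs = Y/(1 + k_d θ_c) = 0.492 / (1 + 0.0444 × 20.7) = 0.492 / 1.919 = 0.2564.
Substrate removed = Q·(S₀ − S) = 23.9 m³/d × (511 − 18.3) g/m³ = 1.18×10^4 g/d = 11.78 kg/d.
Net sludge production P_X = 0.2564 × 11.78 = 3.019 kg VSS/d.
R_O = Q·ΔS − 1.42 P_X = 11.78 − 4.287 = 7.489 kg O₂/d.

R_O ≈ 7.49 kg O₂/d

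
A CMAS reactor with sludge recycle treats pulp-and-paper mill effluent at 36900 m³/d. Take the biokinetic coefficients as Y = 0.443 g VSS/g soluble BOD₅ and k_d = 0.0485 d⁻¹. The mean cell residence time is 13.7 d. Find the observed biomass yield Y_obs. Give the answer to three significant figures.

Correct the yield for decay: Y_obs = Y/(1 + k_d θ_c) = 0.443 / (1 + 0.0485 × 13.7) = 0.443 / 1.664 = 0.2662.

Y_obs ≈ 0.266 g VSS/g soluble BOD₅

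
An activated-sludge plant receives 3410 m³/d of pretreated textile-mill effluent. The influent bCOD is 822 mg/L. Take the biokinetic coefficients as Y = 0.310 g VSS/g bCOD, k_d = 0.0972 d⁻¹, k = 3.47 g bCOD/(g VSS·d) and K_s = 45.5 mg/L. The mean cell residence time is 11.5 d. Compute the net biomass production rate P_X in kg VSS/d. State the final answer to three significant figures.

Effluent substrate depends only on kinetics and SRT: S = K_s(1 + k_d θ_c) / [θ_c(Yk − k_d) − 1] = 45.5 × (1 + 0.0972 × 11.5) / [11.5 × (0.310 × 3.47 − 0.0972) − 1] = 96.36 / 10.25 = 9.398 mg/L.
Observed yield with endogenous decay: Y_obs = Y / (1 + k_d·θ_c) = 0.310 / (1 + 0.0972 × 11.5) = 0.310 / 2.118 = 0.1464 g VSS/g bCOD.
Q·(S₀ − S) = 3410 × (822 − 9.40) × 10⁻³ = 2771 kg/d removed.
Net biomass production P_X = Y_obs × Q·(S₀ − S) = 0.1464 × 2771 = 405.6 kg VSS/d.

P_X ≈ 406 kg VSS/d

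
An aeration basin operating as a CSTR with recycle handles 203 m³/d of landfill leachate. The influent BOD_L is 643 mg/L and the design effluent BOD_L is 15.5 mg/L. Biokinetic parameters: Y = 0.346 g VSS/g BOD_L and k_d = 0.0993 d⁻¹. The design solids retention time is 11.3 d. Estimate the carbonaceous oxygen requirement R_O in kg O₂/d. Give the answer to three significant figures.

The observed yield is Y_obs = Y/(1 + k_d·θ_c) = 0.346 / (1 + 0.0993 × 11.3) = 0.346 / 2.122 = 0.1630 g VSS per g BOD_L removed.
Q·(S₀ − S) = 203 × (643 − 15.5) × 10⁻³ = 127.4 kg/d removed.
Biomass synthesised: P_X = Y_obs × 127.4 = 20.77 kg VSS/d.
R_O = Q·ΔS − 1.42 P_X = 127.4 − 29.49 = 97.89 kg O₂/d.

R_O ≈ 97.9 kg O₂/d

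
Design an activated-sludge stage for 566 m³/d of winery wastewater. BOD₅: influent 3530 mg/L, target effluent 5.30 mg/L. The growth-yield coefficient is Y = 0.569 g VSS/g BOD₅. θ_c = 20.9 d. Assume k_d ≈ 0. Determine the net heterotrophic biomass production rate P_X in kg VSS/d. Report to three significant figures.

With endogenous decay neglected, the observed yield equals the true yield: Y_obs = Y = 0.569 g VSS/g BOD₅.
Substrate removed = Q·(S₀ − S) = 566 m³/d × (3530 − 5.30) g/m³ = 1.99×10^6 g/d = 1995 kg/d.
Net biomass production P_X = Y_obs × Q·(S₀ − S) = 0.5690 × 1995 = 1135 kg VSS/d.

P_X ≈ 1140 kg VSS/d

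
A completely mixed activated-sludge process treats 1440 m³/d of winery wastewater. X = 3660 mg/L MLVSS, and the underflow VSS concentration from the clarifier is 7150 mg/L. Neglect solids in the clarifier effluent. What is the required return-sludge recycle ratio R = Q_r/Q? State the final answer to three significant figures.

Solids balance on the clarifier gives (1+R)X = R·X_r, so R = X/(X_r − X) = 3660 / (7150 − 3660) = 1.049.

R ≈ 1.05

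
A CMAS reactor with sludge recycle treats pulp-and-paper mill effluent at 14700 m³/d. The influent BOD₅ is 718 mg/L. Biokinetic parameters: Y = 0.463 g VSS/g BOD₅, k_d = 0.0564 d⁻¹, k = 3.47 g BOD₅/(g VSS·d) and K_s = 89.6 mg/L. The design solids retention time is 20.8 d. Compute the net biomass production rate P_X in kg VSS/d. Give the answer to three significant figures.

P_X ≈ 2230 kg VSS/d

From the Monod/SRT balance for a CMAS, S = K_s·(1+k_d θ_c)/[θ_c·(Y k − k_d) − 1] = 89.6 × (1 + 0.0564 × 20.8) / [20.8 × (0.463 × 3.47 − 0.0564) − 1] = 194.7 / 31.24 = 6.232 mg/L.
The observed yield is Y_obs = Y/(1 + k_d·θ_c) = 0.463 / (1 + 0.0564 × 20.8) = 0.463 / 2.173 = 0.2131 g VSS per g BOD₅ removed.
ΔS = 718 − 6.23 = 711.8 mg/L, so the substrate removal rate is 14700 × 711.8/1000 = 10463 kg BOD₅/d.
Net biomass production P_X = Y_obs × Q·(S₀ − S) = 0.2131 × 10463 = 2229 kg VSS/d.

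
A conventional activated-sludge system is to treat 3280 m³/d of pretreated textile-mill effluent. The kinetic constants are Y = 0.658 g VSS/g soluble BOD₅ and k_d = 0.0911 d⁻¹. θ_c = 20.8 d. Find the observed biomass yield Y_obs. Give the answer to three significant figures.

Y_obs ≈ 0.227 g VSS/g soluble BOD₅

Correct the yield for decay: Y_obs = Y/(1 + k_d θ_c) = 0.658 / (1 + 0.0911 × 20.8) = 0.658 / 2.895 = 0.2273.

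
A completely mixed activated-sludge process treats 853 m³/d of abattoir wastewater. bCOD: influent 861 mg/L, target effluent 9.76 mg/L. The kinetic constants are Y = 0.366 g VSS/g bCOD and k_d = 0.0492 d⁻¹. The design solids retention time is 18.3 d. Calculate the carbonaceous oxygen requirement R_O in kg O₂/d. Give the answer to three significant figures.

Y_obs = Y / (1 + k_d θ_c) = 0.366 / (1 + 0.0492 × 18.3) = 0.366 / 1.900 = 0.1926.
Q·(S₀ − S) = 853 × (861 − 9.76) × 10⁻³ = 726.1 kg/d removed.
P_X = Y_obs·Q·(S₀ − S) = 0.1926 × 726.1 = 139.8 kg VSS/d.
R_O = Q·(S₀ − S) − 1.42·P_X = 726.1 − 1.42 × 139.8 = 527.5 kg O₂/d.

R_O ≈ 528 kg O₂/d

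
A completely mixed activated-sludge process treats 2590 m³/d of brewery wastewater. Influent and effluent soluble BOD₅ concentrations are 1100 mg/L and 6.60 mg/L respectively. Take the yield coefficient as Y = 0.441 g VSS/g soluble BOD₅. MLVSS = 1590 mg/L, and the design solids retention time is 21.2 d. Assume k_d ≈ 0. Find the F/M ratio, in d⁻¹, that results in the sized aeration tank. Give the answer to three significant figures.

V·X = Y·Q·ΔS·θ_c gives V = 0.441 × 2590 × (1100 − 6.60) × 21.2 / 1590 = 16652 m³.
F/M = Q·S₀ / (V·X) = 2590 × 1100 / (16652 × 1590) = 0.1076 g soluble BOD₅·(g VSS·d)⁻¹.

F/M ≈ 0.108 d⁻¹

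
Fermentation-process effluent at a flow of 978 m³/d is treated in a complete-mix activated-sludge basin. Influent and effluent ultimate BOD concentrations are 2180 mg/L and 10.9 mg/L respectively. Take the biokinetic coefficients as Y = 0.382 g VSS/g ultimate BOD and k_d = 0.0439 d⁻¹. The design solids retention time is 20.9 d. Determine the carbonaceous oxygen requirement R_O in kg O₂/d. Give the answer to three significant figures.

The observed yield is Y_obs = Y/(1 + k_d·θ_c) = 0.382 / (1 + 0.0439 × 20.9) = 0.382 / 1.918 = 0.1992 g VSS per g ultimate BOD removed.
ΔS = 2180 − 10.9 = 2169 mg/L, so the substrate removal rate is 978 × 2169/1000 = 2121 kg ultimate BOD/d.
P_X = Y_obs·Q·(S₀ − S) = 0.1992 × 2121 = 422.6 kg VSS/d.
R_O = Q·ΔS − 1.42 P_X = 2121 − 600.1 = 1521 kg O₂/d.

R_O ≈ 1520 kg O₂/d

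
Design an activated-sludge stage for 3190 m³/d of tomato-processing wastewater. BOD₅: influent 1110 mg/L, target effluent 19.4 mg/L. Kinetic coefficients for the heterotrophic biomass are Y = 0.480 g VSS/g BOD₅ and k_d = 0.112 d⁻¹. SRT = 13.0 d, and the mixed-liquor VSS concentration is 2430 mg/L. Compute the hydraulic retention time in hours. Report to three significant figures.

τ ≈ 27.4 h

Rearranging the biomass balance for a CMAS with decay, V = Y·Q·ΔS·θ_c / [X·(1+k_d θ_c)] = 0.480 × 3190 × (1110 − 19.4) × 13.0 / [2430 × (1 + 0.112 × 13.0)] = 2.17×10^7 / 5968 = 3638 m³.
Hydraulic retention time τ = V/Q = 3638 / 3190 = 1.140 d = 27.37 h.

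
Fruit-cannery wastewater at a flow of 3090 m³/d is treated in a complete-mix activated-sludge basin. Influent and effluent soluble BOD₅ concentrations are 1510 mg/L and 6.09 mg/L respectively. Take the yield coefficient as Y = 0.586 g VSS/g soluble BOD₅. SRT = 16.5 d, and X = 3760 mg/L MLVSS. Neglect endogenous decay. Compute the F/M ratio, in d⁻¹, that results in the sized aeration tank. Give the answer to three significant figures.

F/M ≈ 0.104 d⁻¹

V·X = Y·Q·ΔS·θ_c gives V = 0.586 × 3090 × (1510 − 6.09) × 16.5 / 3760 = 11950 m³.
Food-to-microorganism ratio F/M = Q S₀ / (V X) = 3090 × 1510 / (11950 × 3760) = 0.1038 d⁻¹.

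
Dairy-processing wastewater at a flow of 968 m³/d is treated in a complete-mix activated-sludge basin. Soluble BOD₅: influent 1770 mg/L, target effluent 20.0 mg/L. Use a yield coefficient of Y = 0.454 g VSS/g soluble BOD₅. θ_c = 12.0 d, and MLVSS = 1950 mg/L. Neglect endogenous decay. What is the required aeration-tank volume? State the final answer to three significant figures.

V ≈ 4730 m³

With k_d = 0 the design equation reduces to V = Y Q (S₀−S) θ_c / X = 0.454 × 968 × (1770 − 20.0) × 12.0 / 1950 = 4733 m³.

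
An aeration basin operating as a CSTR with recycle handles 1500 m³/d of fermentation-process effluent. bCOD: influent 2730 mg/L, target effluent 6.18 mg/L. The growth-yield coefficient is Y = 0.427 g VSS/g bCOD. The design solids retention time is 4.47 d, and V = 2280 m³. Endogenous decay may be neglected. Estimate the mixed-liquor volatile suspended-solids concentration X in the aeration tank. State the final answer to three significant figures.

X ≈ 3420 mg/L

Without decay, X = Y Q (S₀−S) θ_c / V = 0.427 × 1500 × (2730 − 6.18) × 4.47 / 2280 = 3420 mg/L.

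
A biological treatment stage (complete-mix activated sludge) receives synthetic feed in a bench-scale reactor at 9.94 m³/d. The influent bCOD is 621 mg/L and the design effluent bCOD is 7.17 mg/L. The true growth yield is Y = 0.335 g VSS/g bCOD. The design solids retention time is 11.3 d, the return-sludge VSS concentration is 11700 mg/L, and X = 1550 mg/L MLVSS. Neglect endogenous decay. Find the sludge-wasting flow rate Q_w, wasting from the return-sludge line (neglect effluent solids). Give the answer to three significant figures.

Biomass mass balance (decay neglected): V·X = Y·Q·(S₀ − S)·θ_c, so V = 0.335 × 9.94 × (621 − 7.17) × 11.3 / 1550 = 14.90 m³.
Q_w = (V·X)/(θ_c X_r) = 14.90 × 1550 / (11.3 × 11700) = 0.1747 m³/d.

Q_w ≈ 0.175 m³/d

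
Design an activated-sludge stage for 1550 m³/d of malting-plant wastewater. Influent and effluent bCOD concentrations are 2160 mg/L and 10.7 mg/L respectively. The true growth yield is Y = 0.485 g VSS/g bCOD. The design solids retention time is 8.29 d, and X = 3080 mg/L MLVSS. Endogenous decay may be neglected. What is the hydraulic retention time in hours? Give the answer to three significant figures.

τ ≈ 67.3 h

V·X = Y·Q·ΔS·θ_c gives V = 0.485 × 1550 × (2160 − 10.7) × 8.29 / 3080 = 4349 m³.
τ = V/Q = 4349/1550 = 2.806 d, or 67.34 h.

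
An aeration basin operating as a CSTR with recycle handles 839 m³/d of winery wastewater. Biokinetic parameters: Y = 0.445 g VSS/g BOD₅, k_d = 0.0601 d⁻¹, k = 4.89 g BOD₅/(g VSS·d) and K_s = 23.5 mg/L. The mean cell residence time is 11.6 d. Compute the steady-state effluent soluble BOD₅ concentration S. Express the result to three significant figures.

From the Monod/SRT balance for a CMAS, S = K_s·(1+k_d θ_c)/[θ_c·(Y k − k_d) − 1] = 23.5 × (1 + 0.0601 × 11.6) / [11.6 × (0.445 × 4.89 − 0.0601) − 1] = 39.88 / 23.55 = 1.694 mg/L.

S ≈ 1.69 mg/L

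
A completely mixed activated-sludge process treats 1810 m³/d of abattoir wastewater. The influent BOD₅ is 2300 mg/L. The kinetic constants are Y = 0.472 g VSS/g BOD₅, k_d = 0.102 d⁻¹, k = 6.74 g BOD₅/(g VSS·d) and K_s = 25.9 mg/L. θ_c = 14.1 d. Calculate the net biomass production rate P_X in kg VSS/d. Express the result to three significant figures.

P_X ≈ 805 kg VSS/d

For a completely mixed reactor with recycle the Lawrence–McCarty relation gives S = K_s·(1 + k_d·θ_c) / [θ_c·(Y·k − k_d) − 1] = 25.9 × (1 + 0.102 × 14.1) / [14.1 × (0.472 × 6.74 − 0.102) − 1] = 63.15 / 42.42 = 1.489 mg/L.
Y_obs = Y / (1 + k_d θ_c) = 0.472 / (1 + 0.102 × 14.1) = 0.472 / 2.438 = 0.1936.
Mass of BOD₅ removed per day: Q(S₀ − S) = 1810 × 2299 g/m³ = 4160 kg/d.
So the net sludge growth is P_X = 0.1936 × 4160 = 805.4 kg VSS/d.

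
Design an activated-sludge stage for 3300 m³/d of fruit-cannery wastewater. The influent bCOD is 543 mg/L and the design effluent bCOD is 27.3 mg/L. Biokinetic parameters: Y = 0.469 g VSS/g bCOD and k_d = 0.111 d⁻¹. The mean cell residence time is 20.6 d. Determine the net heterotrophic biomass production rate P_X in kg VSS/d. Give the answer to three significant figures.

Correct the yield for decay: Y_obs = Y/(1 + k_d θ_c) = 0.469 / (1 + 0.111 × 20.6) = 0.469 / 3.287 = 0.1427.
Mass of bCOD removed per day: Q(S₀ − S) = 3300 × 515.7 g/m³ = 1702 kg/d.
P_X = Y_obs · Q(S₀ − S) = 0.1427 × 1702 = 242.8 kg VSS/d.

P_X ≈ 243 kg VSS/d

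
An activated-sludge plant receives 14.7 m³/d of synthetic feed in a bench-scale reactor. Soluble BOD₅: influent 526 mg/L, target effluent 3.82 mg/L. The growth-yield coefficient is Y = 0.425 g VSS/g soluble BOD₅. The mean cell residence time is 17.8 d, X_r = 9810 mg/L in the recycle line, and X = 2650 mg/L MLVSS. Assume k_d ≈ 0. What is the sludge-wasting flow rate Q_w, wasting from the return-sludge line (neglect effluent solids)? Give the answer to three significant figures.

With k_d = 0 the design equation reduces to V = Y Q (S₀−S) θ_c / X = 0.425 × 14.7 × (526 − 3.82) × 17.8 / 2650 = 21.91 m³.
Wasting from the return line (neglecting effluent solids): Q_w = V·X / (θ_c·X_r) = 21.91 × 2650 / (17.8 × 9810) = 0.3326 m³/d.

Q_w ≈ 0.333 m³/d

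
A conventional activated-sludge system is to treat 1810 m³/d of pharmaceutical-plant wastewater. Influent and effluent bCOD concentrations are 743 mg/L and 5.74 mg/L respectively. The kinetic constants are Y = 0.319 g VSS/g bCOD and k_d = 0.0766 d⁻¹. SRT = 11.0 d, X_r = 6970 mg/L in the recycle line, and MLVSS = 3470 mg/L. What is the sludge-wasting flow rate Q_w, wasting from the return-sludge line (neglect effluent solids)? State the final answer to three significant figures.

Q_w ≈ 33.1 m³/d

Steady-state biomass mass balance: V·X·(1 + k_d·θ_c) = Y·Q·(S₀ − S)·θ_c, so V = 0.319 × 1810 × (743 − 5.74) × 11.0 / [3470 × (1 + 0.0766 × 11.0)] = 4.68×10^6 / 6394 = 732.4 m³.
Wasting from the return line (neglecting effluent solids): Q_w = V·X / (θ_c·X_r) = 732.4 × 3470 / (11.0 × 6970) = 33.15 m³/d.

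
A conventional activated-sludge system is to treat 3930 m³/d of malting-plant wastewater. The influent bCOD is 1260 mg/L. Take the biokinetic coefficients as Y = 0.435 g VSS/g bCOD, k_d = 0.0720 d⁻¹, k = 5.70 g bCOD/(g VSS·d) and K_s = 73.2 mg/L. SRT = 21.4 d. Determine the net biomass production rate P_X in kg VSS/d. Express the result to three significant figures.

For a completely mixed reactor with recycle the Lawrence–McCarty relation gives S = K_s·(1 + k_d·θ_c) / [θ_c·(Y·k − k_d) − 1] = 73.2 × (1 + 0.0720 × 21.4) / [21.4 × (0.435 × 5.70 − 0.0720) − 1] = 186.0 / 50.52 = 3.681 mg/L.
Y_obs = Y / (1 + k_d θ_c) = 0.435 / (1 + 0.0720 × 21.4) = 0.435 / 2.541 = 0.1712.
Q·(S₀ − S) = 3930 × (1260 − 3.68) × 10⁻³ = 4937 kg/d removed.
So the net sludge growth is P_X = 0.1712 × 4937 = 845.3 kg VSS/d.

P_X ≈ 845 kg VSS/d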